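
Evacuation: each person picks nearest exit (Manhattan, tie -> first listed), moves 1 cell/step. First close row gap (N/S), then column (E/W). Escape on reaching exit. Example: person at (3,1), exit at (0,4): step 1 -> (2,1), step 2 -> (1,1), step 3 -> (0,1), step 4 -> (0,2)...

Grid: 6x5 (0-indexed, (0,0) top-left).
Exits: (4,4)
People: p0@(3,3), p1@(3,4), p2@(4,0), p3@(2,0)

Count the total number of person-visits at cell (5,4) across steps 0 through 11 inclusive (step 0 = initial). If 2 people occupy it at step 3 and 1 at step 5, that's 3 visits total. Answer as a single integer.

Step 0: p0@(3,3) p1@(3,4) p2@(4,0) p3@(2,0) -> at (5,4): 0 [-], cum=0
Step 1: p0@(4,3) p1@ESC p2@(4,1) p3@(3,0) -> at (5,4): 0 [-], cum=0
Step 2: p0@ESC p1@ESC p2@(4,2) p3@(4,0) -> at (5,4): 0 [-], cum=0
Step 3: p0@ESC p1@ESC p2@(4,3) p3@(4,1) -> at (5,4): 0 [-], cum=0
Step 4: p0@ESC p1@ESC p2@ESC p3@(4,2) -> at (5,4): 0 [-], cum=0
Step 5: p0@ESC p1@ESC p2@ESC p3@(4,3) -> at (5,4): 0 [-], cum=0
Step 6: p0@ESC p1@ESC p2@ESC p3@ESC -> at (5,4): 0 [-], cum=0
Total visits = 0

Answer: 0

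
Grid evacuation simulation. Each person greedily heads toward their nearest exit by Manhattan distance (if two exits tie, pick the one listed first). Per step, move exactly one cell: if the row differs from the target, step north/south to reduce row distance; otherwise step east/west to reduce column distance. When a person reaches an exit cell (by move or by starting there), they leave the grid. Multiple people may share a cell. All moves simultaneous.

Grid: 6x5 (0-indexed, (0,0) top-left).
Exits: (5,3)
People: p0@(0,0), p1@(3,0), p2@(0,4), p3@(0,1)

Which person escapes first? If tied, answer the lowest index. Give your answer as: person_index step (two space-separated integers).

Step 1: p0:(0,0)->(1,0) | p1:(3,0)->(4,0) | p2:(0,4)->(1,4) | p3:(0,1)->(1,1)
Step 2: p0:(1,0)->(2,0) | p1:(4,0)->(5,0) | p2:(1,4)->(2,4) | p3:(1,1)->(2,1)
Step 3: p0:(2,0)->(3,0) | p1:(5,0)->(5,1) | p2:(2,4)->(3,4) | p3:(2,1)->(3,1)
Step 4: p0:(3,0)->(4,0) | p1:(5,1)->(5,2) | p2:(3,4)->(4,4) | p3:(3,1)->(4,1)
Step 5: p0:(4,0)->(5,0) | p1:(5,2)->(5,3)->EXIT | p2:(4,4)->(5,4) | p3:(4,1)->(5,1)
Step 6: p0:(5,0)->(5,1) | p1:escaped | p2:(5,4)->(5,3)->EXIT | p3:(5,1)->(5,2)
Step 7: p0:(5,1)->(5,2) | p1:escaped | p2:escaped | p3:(5,2)->(5,3)->EXIT
Step 8: p0:(5,2)->(5,3)->EXIT | p1:escaped | p2:escaped | p3:escaped
Exit steps: [8, 5, 6, 7]
First to escape: p1 at step 5

Answer: 1 5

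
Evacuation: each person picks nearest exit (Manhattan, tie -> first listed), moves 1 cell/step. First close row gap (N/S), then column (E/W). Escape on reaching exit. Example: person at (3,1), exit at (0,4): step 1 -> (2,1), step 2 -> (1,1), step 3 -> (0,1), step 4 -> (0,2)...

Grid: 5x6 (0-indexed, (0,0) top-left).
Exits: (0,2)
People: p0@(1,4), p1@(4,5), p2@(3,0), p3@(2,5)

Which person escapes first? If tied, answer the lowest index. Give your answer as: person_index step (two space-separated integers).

Step 1: p0:(1,4)->(0,4) | p1:(4,5)->(3,5) | p2:(3,0)->(2,0) | p3:(2,5)->(1,5)
Step 2: p0:(0,4)->(0,3) | p1:(3,5)->(2,5) | p2:(2,0)->(1,0) | p3:(1,5)->(0,5)
Step 3: p0:(0,3)->(0,2)->EXIT | p1:(2,5)->(1,5) | p2:(1,0)->(0,0) | p3:(0,5)->(0,4)
Step 4: p0:escaped | p1:(1,5)->(0,5) | p2:(0,0)->(0,1) | p3:(0,4)->(0,3)
Step 5: p0:escaped | p1:(0,5)->(0,4) | p2:(0,1)->(0,2)->EXIT | p3:(0,3)->(0,2)->EXIT
Step 6: p0:escaped | p1:(0,4)->(0,3) | p2:escaped | p3:escaped
Step 7: p0:escaped | p1:(0,3)->(0,2)->EXIT | p2:escaped | p3:escaped
Exit steps: [3, 7, 5, 5]
First to escape: p0 at step 3

Answer: 0 3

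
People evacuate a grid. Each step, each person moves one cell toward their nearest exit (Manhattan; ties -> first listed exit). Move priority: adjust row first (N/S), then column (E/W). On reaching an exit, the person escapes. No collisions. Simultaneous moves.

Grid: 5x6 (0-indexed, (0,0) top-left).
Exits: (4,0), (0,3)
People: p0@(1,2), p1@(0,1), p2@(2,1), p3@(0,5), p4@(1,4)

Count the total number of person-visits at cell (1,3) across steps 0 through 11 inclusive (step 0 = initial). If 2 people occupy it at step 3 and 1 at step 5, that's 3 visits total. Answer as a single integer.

Step 0: p0@(1,2) p1@(0,1) p2@(2,1) p3@(0,5) p4@(1,4) -> at (1,3): 0 [-], cum=0
Step 1: p0@(0,2) p1@(0,2) p2@(3,1) p3@(0,4) p4@(0,4) -> at (1,3): 0 [-], cum=0
Step 2: p0@ESC p1@ESC p2@(4,1) p3@ESC p4@ESC -> at (1,3): 0 [-], cum=0
Step 3: p0@ESC p1@ESC p2@ESC p3@ESC p4@ESC -> at (1,3): 0 [-], cum=0
Total visits = 0

Answer: 0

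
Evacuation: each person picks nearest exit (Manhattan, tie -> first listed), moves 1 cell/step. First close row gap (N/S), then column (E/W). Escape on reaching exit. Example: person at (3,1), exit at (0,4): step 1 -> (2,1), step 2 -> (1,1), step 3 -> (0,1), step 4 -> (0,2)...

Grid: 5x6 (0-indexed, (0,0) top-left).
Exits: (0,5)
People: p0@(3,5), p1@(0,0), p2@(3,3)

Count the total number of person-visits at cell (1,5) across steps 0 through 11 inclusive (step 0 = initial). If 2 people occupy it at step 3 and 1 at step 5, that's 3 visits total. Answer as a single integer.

Answer: 1

Derivation:
Step 0: p0@(3,5) p1@(0,0) p2@(3,3) -> at (1,5): 0 [-], cum=0
Step 1: p0@(2,5) p1@(0,1) p2@(2,3) -> at (1,5): 0 [-], cum=0
Step 2: p0@(1,5) p1@(0,2) p2@(1,3) -> at (1,5): 1 [p0], cum=1
Step 3: p0@ESC p1@(0,3) p2@(0,3) -> at (1,5): 0 [-], cum=1
Step 4: p0@ESC p1@(0,4) p2@(0,4) -> at (1,5): 0 [-], cum=1
Step 5: p0@ESC p1@ESC p2@ESC -> at (1,5): 0 [-], cum=1
Total visits = 1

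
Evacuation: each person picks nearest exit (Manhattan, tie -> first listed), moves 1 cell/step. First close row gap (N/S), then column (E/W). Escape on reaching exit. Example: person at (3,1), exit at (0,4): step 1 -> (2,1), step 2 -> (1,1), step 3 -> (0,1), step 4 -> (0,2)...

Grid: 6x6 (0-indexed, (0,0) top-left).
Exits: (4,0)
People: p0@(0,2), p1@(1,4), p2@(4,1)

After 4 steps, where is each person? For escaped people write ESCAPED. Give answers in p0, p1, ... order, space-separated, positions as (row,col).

Step 1: p0:(0,2)->(1,2) | p1:(1,4)->(2,4) | p2:(4,1)->(4,0)->EXIT
Step 2: p0:(1,2)->(2,2) | p1:(2,4)->(3,4) | p2:escaped
Step 3: p0:(2,2)->(3,2) | p1:(3,4)->(4,4) | p2:escaped
Step 4: p0:(3,2)->(4,2) | p1:(4,4)->(4,3) | p2:escaped

(4,2) (4,3) ESCAPED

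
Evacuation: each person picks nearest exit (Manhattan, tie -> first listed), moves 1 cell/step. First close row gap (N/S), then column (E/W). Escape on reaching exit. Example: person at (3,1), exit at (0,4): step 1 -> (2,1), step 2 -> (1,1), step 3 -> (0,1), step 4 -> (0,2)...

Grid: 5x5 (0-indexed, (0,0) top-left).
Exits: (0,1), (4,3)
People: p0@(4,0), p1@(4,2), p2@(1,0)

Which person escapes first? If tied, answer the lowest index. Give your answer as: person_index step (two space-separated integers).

Step 1: p0:(4,0)->(4,1) | p1:(4,2)->(4,3)->EXIT | p2:(1,0)->(0,0)
Step 2: p0:(4,1)->(4,2) | p1:escaped | p2:(0,0)->(0,1)->EXIT
Step 3: p0:(4,2)->(4,3)->EXIT | p1:escaped | p2:escaped
Exit steps: [3, 1, 2]
First to escape: p1 at step 1

Answer: 1 1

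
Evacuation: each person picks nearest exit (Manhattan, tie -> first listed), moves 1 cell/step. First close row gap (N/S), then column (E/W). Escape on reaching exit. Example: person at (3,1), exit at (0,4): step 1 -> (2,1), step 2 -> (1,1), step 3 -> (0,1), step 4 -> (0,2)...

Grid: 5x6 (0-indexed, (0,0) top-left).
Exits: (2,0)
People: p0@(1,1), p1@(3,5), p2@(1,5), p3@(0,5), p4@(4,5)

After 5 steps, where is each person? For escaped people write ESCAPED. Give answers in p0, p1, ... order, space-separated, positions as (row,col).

Step 1: p0:(1,1)->(2,1) | p1:(3,5)->(2,5) | p2:(1,5)->(2,5) | p3:(0,5)->(1,5) | p4:(4,5)->(3,5)
Step 2: p0:(2,1)->(2,0)->EXIT | p1:(2,5)->(2,4) | p2:(2,5)->(2,4) | p3:(1,5)->(2,5) | p4:(3,5)->(2,5)
Step 3: p0:escaped | p1:(2,4)->(2,3) | p2:(2,4)->(2,3) | p3:(2,5)->(2,4) | p4:(2,5)->(2,4)
Step 4: p0:escaped | p1:(2,3)->(2,2) | p2:(2,3)->(2,2) | p3:(2,4)->(2,3) | p4:(2,4)->(2,3)
Step 5: p0:escaped | p1:(2,2)->(2,1) | p2:(2,2)->(2,1) | p3:(2,3)->(2,2) | p4:(2,3)->(2,2)

ESCAPED (2,1) (2,1) (2,2) (2,2)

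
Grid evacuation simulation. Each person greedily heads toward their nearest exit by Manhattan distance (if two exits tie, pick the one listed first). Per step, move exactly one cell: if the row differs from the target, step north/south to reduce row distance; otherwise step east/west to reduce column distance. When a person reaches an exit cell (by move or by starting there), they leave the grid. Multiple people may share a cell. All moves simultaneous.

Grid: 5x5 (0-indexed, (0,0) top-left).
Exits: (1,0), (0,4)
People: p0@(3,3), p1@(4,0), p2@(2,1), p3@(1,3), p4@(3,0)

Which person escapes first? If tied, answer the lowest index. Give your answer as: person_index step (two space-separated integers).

Answer: 2 2

Derivation:
Step 1: p0:(3,3)->(2,3) | p1:(4,0)->(3,0) | p2:(2,1)->(1,1) | p3:(1,3)->(0,3) | p4:(3,0)->(2,0)
Step 2: p0:(2,3)->(1,3) | p1:(3,0)->(2,0) | p2:(1,1)->(1,0)->EXIT | p3:(0,3)->(0,4)->EXIT | p4:(2,0)->(1,0)->EXIT
Step 3: p0:(1,3)->(0,3) | p1:(2,0)->(1,0)->EXIT | p2:escaped | p3:escaped | p4:escaped
Step 4: p0:(0,3)->(0,4)->EXIT | p1:escaped | p2:escaped | p3:escaped | p4:escaped
Exit steps: [4, 3, 2, 2, 2]
First to escape: p2 at step 2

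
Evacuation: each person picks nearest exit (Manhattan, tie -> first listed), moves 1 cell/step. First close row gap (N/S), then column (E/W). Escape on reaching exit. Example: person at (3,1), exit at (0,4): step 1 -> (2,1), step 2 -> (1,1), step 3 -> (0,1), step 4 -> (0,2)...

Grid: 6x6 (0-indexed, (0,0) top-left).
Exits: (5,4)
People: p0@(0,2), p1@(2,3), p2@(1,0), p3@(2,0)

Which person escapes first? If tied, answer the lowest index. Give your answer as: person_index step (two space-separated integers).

Answer: 1 4

Derivation:
Step 1: p0:(0,2)->(1,2) | p1:(2,3)->(3,3) | p2:(1,0)->(2,0) | p3:(2,0)->(3,0)
Step 2: p0:(1,2)->(2,2) | p1:(3,3)->(4,3) | p2:(2,0)->(3,0) | p3:(3,0)->(4,0)
Step 3: p0:(2,2)->(3,2) | p1:(4,3)->(5,3) | p2:(3,0)->(4,0) | p3:(4,0)->(5,0)
Step 4: p0:(3,2)->(4,2) | p1:(5,3)->(5,4)->EXIT | p2:(4,0)->(5,0) | p3:(5,0)->(5,1)
Step 5: p0:(4,2)->(5,2) | p1:escaped | p2:(5,0)->(5,1) | p3:(5,1)->(5,2)
Step 6: p0:(5,2)->(5,3) | p1:escaped | p2:(5,1)->(5,2) | p3:(5,2)->(5,3)
Step 7: p0:(5,3)->(5,4)->EXIT | p1:escaped | p2:(5,2)->(5,3) | p3:(5,3)->(5,4)->EXIT
Step 8: p0:escaped | p1:escaped | p2:(5,3)->(5,4)->EXIT | p3:escaped
Exit steps: [7, 4, 8, 7]
First to escape: p1 at step 4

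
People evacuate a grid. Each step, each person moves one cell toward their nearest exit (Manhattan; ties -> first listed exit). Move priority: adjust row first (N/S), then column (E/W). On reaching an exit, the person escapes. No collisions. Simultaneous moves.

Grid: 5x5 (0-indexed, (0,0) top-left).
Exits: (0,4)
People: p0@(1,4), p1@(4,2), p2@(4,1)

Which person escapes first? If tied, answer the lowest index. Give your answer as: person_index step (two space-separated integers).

Step 1: p0:(1,4)->(0,4)->EXIT | p1:(4,2)->(3,2) | p2:(4,1)->(3,1)
Step 2: p0:escaped | p1:(3,2)->(2,2) | p2:(3,1)->(2,1)
Step 3: p0:escaped | p1:(2,2)->(1,2) | p2:(2,1)->(1,1)
Step 4: p0:escaped | p1:(1,2)->(0,2) | p2:(1,1)->(0,1)
Step 5: p0:escaped | p1:(0,2)->(0,3) | p2:(0,1)->(0,2)
Step 6: p0:escaped | p1:(0,3)->(0,4)->EXIT | p2:(0,2)->(0,3)
Step 7: p0:escaped | p1:escaped | p2:(0,3)->(0,4)->EXIT
Exit steps: [1, 6, 7]
First to escape: p0 at step 1

Answer: 0 1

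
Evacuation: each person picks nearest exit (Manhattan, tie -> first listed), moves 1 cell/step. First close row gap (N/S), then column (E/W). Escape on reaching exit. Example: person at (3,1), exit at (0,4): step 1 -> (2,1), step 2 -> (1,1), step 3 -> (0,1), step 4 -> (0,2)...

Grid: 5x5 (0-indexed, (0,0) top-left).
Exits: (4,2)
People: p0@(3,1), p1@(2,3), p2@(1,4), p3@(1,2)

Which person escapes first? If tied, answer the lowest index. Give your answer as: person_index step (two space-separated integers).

Answer: 0 2

Derivation:
Step 1: p0:(3,1)->(4,1) | p1:(2,3)->(3,3) | p2:(1,4)->(2,4) | p3:(1,2)->(2,2)
Step 2: p0:(4,1)->(4,2)->EXIT | p1:(3,3)->(4,3) | p2:(2,4)->(3,4) | p3:(2,2)->(3,2)
Step 3: p0:escaped | p1:(4,3)->(4,2)->EXIT | p2:(3,4)->(4,4) | p3:(3,2)->(4,2)->EXIT
Step 4: p0:escaped | p1:escaped | p2:(4,4)->(4,3) | p3:escaped
Step 5: p0:escaped | p1:escaped | p2:(4,3)->(4,2)->EXIT | p3:escaped
Exit steps: [2, 3, 5, 3]
First to escape: p0 at step 2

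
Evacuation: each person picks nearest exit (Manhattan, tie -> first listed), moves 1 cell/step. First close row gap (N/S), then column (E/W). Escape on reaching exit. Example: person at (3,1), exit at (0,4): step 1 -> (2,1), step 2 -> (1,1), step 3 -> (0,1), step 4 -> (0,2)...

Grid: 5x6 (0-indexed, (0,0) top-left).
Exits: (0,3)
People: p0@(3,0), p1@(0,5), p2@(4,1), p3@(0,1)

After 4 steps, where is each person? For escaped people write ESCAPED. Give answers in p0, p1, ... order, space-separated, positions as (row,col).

Step 1: p0:(3,0)->(2,0) | p1:(0,5)->(0,4) | p2:(4,1)->(3,1) | p3:(0,1)->(0,2)
Step 2: p0:(2,0)->(1,0) | p1:(0,4)->(0,3)->EXIT | p2:(3,1)->(2,1) | p3:(0,2)->(0,3)->EXIT
Step 3: p0:(1,0)->(0,0) | p1:escaped | p2:(2,1)->(1,1) | p3:escaped
Step 4: p0:(0,0)->(0,1) | p1:escaped | p2:(1,1)->(0,1) | p3:escaped

(0,1) ESCAPED (0,1) ESCAPED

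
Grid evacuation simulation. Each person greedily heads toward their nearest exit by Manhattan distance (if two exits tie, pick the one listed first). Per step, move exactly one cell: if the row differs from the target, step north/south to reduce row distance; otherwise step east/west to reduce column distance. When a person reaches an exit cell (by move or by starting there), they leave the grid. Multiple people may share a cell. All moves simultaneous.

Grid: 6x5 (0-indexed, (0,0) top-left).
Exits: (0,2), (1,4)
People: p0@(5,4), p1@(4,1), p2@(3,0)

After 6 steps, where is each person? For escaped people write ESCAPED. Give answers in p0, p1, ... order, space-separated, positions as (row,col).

Step 1: p0:(5,4)->(4,4) | p1:(4,1)->(3,1) | p2:(3,0)->(2,0)
Step 2: p0:(4,4)->(3,4) | p1:(3,1)->(2,1) | p2:(2,0)->(1,0)
Step 3: p0:(3,4)->(2,4) | p1:(2,1)->(1,1) | p2:(1,0)->(0,0)
Step 4: p0:(2,4)->(1,4)->EXIT | p1:(1,1)->(0,1) | p2:(0,0)->(0,1)
Step 5: p0:escaped | p1:(0,1)->(0,2)->EXIT | p2:(0,1)->(0,2)->EXIT

ESCAPED ESCAPED ESCAPED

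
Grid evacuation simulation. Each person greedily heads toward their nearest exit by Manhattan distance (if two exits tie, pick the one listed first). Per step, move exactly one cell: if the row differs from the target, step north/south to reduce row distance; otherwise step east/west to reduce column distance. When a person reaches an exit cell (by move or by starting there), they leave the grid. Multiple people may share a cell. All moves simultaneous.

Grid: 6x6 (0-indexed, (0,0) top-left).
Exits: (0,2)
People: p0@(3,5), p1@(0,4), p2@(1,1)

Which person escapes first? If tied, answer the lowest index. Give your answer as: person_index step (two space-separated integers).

Step 1: p0:(3,5)->(2,5) | p1:(0,4)->(0,3) | p2:(1,1)->(0,1)
Step 2: p0:(2,5)->(1,5) | p1:(0,3)->(0,2)->EXIT | p2:(0,1)->(0,2)->EXIT
Step 3: p0:(1,5)->(0,5) | p1:escaped | p2:escaped
Step 4: p0:(0,5)->(0,4) | p1:escaped | p2:escaped
Step 5: p0:(0,4)->(0,3) | p1:escaped | p2:escaped
Step 6: p0:(0,3)->(0,2)->EXIT | p1:escaped | p2:escaped
Exit steps: [6, 2, 2]
First to escape: p1 at step 2

Answer: 1 2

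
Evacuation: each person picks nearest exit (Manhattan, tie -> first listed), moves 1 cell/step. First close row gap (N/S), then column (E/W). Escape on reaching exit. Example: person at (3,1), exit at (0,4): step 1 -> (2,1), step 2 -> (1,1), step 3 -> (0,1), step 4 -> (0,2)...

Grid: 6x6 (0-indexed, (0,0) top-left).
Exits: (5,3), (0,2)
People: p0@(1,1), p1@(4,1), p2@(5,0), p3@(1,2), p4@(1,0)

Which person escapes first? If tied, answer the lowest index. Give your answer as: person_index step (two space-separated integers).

Step 1: p0:(1,1)->(0,1) | p1:(4,1)->(5,1) | p2:(5,0)->(5,1) | p3:(1,2)->(0,2)->EXIT | p4:(1,0)->(0,0)
Step 2: p0:(0,1)->(0,2)->EXIT | p1:(5,1)->(5,2) | p2:(5,1)->(5,2) | p3:escaped | p4:(0,0)->(0,1)
Step 3: p0:escaped | p1:(5,2)->(5,3)->EXIT | p2:(5,2)->(5,3)->EXIT | p3:escaped | p4:(0,1)->(0,2)->EXIT
Exit steps: [2, 3, 3, 1, 3]
First to escape: p3 at step 1

Answer: 3 1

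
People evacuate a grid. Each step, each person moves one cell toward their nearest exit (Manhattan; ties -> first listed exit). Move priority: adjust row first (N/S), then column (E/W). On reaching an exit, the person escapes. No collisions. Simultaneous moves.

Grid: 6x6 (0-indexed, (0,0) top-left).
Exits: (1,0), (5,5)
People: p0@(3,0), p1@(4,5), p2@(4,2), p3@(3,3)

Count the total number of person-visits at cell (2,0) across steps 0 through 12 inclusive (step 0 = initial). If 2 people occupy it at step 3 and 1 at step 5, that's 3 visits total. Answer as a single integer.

Answer: 1

Derivation:
Step 0: p0@(3,0) p1@(4,5) p2@(4,2) p3@(3,3) -> at (2,0): 0 [-], cum=0
Step 1: p0@(2,0) p1@ESC p2@(5,2) p3@(4,3) -> at (2,0): 1 [p0], cum=1
Step 2: p0@ESC p1@ESC p2@(5,3) p3@(5,3) -> at (2,0): 0 [-], cum=1
Step 3: p0@ESC p1@ESC p2@(5,4) p3@(5,4) -> at (2,0): 0 [-], cum=1
Step 4: p0@ESC p1@ESC p2@ESC p3@ESC -> at (2,0): 0 [-], cum=1
Total visits = 1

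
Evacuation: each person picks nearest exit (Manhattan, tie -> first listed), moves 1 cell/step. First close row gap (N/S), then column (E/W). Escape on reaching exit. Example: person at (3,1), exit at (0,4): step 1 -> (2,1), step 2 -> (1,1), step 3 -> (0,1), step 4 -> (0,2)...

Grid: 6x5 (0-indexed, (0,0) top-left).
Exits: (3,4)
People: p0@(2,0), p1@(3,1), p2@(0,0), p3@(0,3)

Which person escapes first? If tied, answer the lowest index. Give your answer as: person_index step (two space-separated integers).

Step 1: p0:(2,0)->(3,0) | p1:(3,1)->(3,2) | p2:(0,0)->(1,0) | p3:(0,3)->(1,3)
Step 2: p0:(3,0)->(3,1) | p1:(3,2)->(3,3) | p2:(1,0)->(2,0) | p3:(1,3)->(2,3)
Step 3: p0:(3,1)->(3,2) | p1:(3,3)->(3,4)->EXIT | p2:(2,0)->(3,0) | p3:(2,3)->(3,3)
Step 4: p0:(3,2)->(3,3) | p1:escaped | p2:(3,0)->(3,1) | p3:(3,3)->(3,4)->EXIT
Step 5: p0:(3,3)->(3,4)->EXIT | p1:escaped | p2:(3,1)->(3,2) | p3:escaped
Step 6: p0:escaped | p1:escaped | p2:(3,2)->(3,3) | p3:escaped
Step 7: p0:escaped | p1:escaped | p2:(3,3)->(3,4)->EXIT | p3:escaped
Exit steps: [5, 3, 7, 4]
First to escape: p1 at step 3

Answer: 1 3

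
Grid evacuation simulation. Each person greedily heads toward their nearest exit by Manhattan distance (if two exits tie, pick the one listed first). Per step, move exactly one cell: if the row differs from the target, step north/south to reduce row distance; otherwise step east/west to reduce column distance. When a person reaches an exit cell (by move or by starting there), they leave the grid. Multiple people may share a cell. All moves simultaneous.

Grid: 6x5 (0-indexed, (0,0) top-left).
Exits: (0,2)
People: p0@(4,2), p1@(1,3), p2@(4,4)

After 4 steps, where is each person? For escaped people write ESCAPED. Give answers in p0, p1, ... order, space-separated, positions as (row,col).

Step 1: p0:(4,2)->(3,2) | p1:(1,3)->(0,3) | p2:(4,4)->(3,4)
Step 2: p0:(3,2)->(2,2) | p1:(0,3)->(0,2)->EXIT | p2:(3,4)->(2,4)
Step 3: p0:(2,2)->(1,2) | p1:escaped | p2:(2,4)->(1,4)
Step 4: p0:(1,2)->(0,2)->EXIT | p1:escaped | p2:(1,4)->(0,4)

ESCAPED ESCAPED (0,4)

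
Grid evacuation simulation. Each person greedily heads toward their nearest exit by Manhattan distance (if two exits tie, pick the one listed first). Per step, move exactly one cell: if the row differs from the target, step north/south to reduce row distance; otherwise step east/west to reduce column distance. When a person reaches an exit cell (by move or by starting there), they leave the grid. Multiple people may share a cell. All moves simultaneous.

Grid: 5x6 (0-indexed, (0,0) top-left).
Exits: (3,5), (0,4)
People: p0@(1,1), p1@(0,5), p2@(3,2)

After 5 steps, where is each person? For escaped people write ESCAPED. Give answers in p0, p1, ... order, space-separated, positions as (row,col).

Step 1: p0:(1,1)->(0,1) | p1:(0,5)->(0,4)->EXIT | p2:(3,2)->(3,3)
Step 2: p0:(0,1)->(0,2) | p1:escaped | p2:(3,3)->(3,4)
Step 3: p0:(0,2)->(0,3) | p1:escaped | p2:(3,4)->(3,5)->EXIT
Step 4: p0:(0,3)->(0,4)->EXIT | p1:escaped | p2:escaped

ESCAPED ESCAPED ESCAPED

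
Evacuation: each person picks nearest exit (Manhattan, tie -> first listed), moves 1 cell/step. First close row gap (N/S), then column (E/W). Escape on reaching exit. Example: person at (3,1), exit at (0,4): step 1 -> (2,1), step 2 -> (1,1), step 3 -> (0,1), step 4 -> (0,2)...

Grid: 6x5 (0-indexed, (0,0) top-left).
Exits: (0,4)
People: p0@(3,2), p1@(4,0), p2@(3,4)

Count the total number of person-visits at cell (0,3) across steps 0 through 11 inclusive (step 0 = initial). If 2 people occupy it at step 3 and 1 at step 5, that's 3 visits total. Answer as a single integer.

Answer: 2

Derivation:
Step 0: p0@(3,2) p1@(4,0) p2@(3,4) -> at (0,3): 0 [-], cum=0
Step 1: p0@(2,2) p1@(3,0) p2@(2,4) -> at (0,3): 0 [-], cum=0
Step 2: p0@(1,2) p1@(2,0) p2@(1,4) -> at (0,3): 0 [-], cum=0
Step 3: p0@(0,2) p1@(1,0) p2@ESC -> at (0,3): 0 [-], cum=0
Step 4: p0@(0,3) p1@(0,0) p2@ESC -> at (0,3): 1 [p0], cum=1
Step 5: p0@ESC p1@(0,1) p2@ESC -> at (0,3): 0 [-], cum=1
Step 6: p0@ESC p1@(0,2) p2@ESC -> at (0,3): 0 [-], cum=1
Step 7: p0@ESC p1@(0,3) p2@ESC -> at (0,3): 1 [p1], cum=2
Step 8: p0@ESC p1@ESC p2@ESC -> at (0,3): 0 [-], cum=2
Total visits = 2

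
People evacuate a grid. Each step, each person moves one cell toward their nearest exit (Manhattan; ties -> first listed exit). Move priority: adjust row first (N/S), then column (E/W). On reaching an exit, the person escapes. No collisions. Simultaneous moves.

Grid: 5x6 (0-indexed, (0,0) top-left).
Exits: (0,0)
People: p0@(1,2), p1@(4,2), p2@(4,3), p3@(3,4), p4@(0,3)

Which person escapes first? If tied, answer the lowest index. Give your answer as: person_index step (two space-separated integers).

Step 1: p0:(1,2)->(0,2) | p1:(4,2)->(3,2) | p2:(4,3)->(3,3) | p3:(3,4)->(2,4) | p4:(0,3)->(0,2)
Step 2: p0:(0,2)->(0,1) | p1:(3,2)->(2,2) | p2:(3,3)->(2,3) | p3:(2,4)->(1,4) | p4:(0,2)->(0,1)
Step 3: p0:(0,1)->(0,0)->EXIT | p1:(2,2)->(1,2) | p2:(2,3)->(1,3) | p3:(1,4)->(0,4) | p4:(0,1)->(0,0)->EXIT
Step 4: p0:escaped | p1:(1,2)->(0,2) | p2:(1,3)->(0,3) | p3:(0,4)->(0,3) | p4:escaped
Step 5: p0:escaped | p1:(0,2)->(0,1) | p2:(0,3)->(0,2) | p3:(0,3)->(0,2) | p4:escaped
Step 6: p0:escaped | p1:(0,1)->(0,0)->EXIT | p2:(0,2)->(0,1) | p3:(0,2)->(0,1) | p4:escaped
Step 7: p0:escaped | p1:escaped | p2:(0,1)->(0,0)->EXIT | p3:(0,1)->(0,0)->EXIT | p4:escaped
Exit steps: [3, 6, 7, 7, 3]
First to escape: p0 at step 3

Answer: 0 3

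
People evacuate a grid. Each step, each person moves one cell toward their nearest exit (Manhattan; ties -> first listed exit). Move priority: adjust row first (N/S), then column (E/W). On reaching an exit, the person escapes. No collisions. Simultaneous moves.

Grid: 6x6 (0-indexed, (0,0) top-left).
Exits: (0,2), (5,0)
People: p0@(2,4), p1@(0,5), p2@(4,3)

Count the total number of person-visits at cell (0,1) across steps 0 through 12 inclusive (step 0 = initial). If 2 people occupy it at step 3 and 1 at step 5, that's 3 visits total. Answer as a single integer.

Answer: 0

Derivation:
Step 0: p0@(2,4) p1@(0,5) p2@(4,3) -> at (0,1): 0 [-], cum=0
Step 1: p0@(1,4) p1@(0,4) p2@(5,3) -> at (0,1): 0 [-], cum=0
Step 2: p0@(0,4) p1@(0,3) p2@(5,2) -> at (0,1): 0 [-], cum=0
Step 3: p0@(0,3) p1@ESC p2@(5,1) -> at (0,1): 0 [-], cum=0
Step 4: p0@ESC p1@ESC p2@ESC -> at (0,1): 0 [-], cum=0
Total visits = 0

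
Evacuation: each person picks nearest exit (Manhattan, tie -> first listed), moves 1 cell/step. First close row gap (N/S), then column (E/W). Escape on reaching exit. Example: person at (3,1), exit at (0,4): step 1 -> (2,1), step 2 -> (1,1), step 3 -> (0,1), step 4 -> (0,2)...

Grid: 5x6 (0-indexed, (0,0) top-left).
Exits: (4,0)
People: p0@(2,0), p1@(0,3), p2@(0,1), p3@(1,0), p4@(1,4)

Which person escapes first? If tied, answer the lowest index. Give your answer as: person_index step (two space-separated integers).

Answer: 0 2

Derivation:
Step 1: p0:(2,0)->(3,0) | p1:(0,3)->(1,3) | p2:(0,1)->(1,1) | p3:(1,0)->(2,0) | p4:(1,4)->(2,4)
Step 2: p0:(3,0)->(4,0)->EXIT | p1:(1,3)->(2,3) | p2:(1,1)->(2,1) | p3:(2,0)->(3,0) | p4:(2,4)->(3,4)
Step 3: p0:escaped | p1:(2,3)->(3,3) | p2:(2,1)->(3,1) | p3:(3,0)->(4,0)->EXIT | p4:(3,4)->(4,4)
Step 4: p0:escaped | p1:(3,3)->(4,3) | p2:(3,1)->(4,1) | p3:escaped | p4:(4,4)->(4,3)
Step 5: p0:escaped | p1:(4,3)->(4,2) | p2:(4,1)->(4,0)->EXIT | p3:escaped | p4:(4,3)->(4,2)
Step 6: p0:escaped | p1:(4,2)->(4,1) | p2:escaped | p3:escaped | p4:(4,2)->(4,1)
Step 7: p0:escaped | p1:(4,1)->(4,0)->EXIT | p2:escaped | p3:escaped | p4:(4,1)->(4,0)->EXIT
Exit steps: [2, 7, 5, 3, 7]
First to escape: p0 at step 2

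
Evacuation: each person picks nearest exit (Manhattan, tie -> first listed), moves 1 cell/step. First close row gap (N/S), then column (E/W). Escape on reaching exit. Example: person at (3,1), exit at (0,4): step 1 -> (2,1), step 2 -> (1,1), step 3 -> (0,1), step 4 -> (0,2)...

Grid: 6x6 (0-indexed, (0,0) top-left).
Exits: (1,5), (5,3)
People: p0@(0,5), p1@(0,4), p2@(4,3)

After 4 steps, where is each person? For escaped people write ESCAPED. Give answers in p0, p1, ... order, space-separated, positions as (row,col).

Step 1: p0:(0,5)->(1,5)->EXIT | p1:(0,4)->(1,4) | p2:(4,3)->(5,3)->EXIT
Step 2: p0:escaped | p1:(1,4)->(1,5)->EXIT | p2:escaped

ESCAPED ESCAPED ESCAPED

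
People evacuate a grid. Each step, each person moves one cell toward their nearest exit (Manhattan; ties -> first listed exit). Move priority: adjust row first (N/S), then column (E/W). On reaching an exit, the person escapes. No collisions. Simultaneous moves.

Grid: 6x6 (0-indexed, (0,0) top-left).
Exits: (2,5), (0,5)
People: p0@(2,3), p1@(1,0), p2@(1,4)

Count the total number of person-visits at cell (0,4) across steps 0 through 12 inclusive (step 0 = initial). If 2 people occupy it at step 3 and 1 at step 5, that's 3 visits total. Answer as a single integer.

Answer: 0

Derivation:
Step 0: p0@(2,3) p1@(1,0) p2@(1,4) -> at (0,4): 0 [-], cum=0
Step 1: p0@(2,4) p1@(2,0) p2@(2,4) -> at (0,4): 0 [-], cum=0
Step 2: p0@ESC p1@(2,1) p2@ESC -> at (0,4): 0 [-], cum=0
Step 3: p0@ESC p1@(2,2) p2@ESC -> at (0,4): 0 [-], cum=0
Step 4: p0@ESC p1@(2,3) p2@ESC -> at (0,4): 0 [-], cum=0
Step 5: p0@ESC p1@(2,4) p2@ESC -> at (0,4): 0 [-], cum=0
Step 6: p0@ESC p1@ESC p2@ESC -> at (0,4): 0 [-], cum=0
Total visits = 0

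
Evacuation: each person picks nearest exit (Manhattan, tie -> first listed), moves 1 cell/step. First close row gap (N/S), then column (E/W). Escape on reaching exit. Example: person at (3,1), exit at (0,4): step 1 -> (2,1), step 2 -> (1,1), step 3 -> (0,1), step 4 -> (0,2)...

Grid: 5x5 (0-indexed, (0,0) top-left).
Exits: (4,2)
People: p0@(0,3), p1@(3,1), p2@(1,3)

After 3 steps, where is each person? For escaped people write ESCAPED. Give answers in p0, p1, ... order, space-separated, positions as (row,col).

Step 1: p0:(0,3)->(1,3) | p1:(3,1)->(4,1) | p2:(1,3)->(2,3)
Step 2: p0:(1,3)->(2,3) | p1:(4,1)->(4,2)->EXIT | p2:(2,3)->(3,3)
Step 3: p0:(2,3)->(3,3) | p1:escaped | p2:(3,3)->(4,3)

(3,3) ESCAPED (4,3)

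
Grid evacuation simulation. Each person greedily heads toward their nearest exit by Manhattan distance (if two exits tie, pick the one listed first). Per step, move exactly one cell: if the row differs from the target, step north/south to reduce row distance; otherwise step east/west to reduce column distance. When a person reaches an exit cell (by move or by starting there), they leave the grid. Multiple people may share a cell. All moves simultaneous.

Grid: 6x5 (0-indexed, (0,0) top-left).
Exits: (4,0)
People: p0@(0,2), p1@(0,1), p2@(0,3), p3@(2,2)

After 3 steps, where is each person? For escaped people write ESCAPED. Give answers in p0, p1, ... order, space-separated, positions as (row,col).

Step 1: p0:(0,2)->(1,2) | p1:(0,1)->(1,1) | p2:(0,3)->(1,3) | p3:(2,2)->(3,2)
Step 2: p0:(1,2)->(2,2) | p1:(1,1)->(2,1) | p2:(1,3)->(2,3) | p3:(3,2)->(4,2)
Step 3: p0:(2,2)->(3,2) | p1:(2,1)->(3,1) | p2:(2,3)->(3,3) | p3:(4,2)->(4,1)

(3,2) (3,1) (3,3) (4,1)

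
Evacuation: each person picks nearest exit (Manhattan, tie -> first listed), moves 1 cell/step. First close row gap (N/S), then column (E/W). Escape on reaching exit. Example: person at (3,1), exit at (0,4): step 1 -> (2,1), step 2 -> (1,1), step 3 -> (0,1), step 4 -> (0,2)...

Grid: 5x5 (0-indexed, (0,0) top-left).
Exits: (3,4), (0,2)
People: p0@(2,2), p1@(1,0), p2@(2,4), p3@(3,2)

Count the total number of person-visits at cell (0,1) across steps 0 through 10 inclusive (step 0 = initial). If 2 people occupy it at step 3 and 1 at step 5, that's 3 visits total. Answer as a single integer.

Answer: 1

Derivation:
Step 0: p0@(2,2) p1@(1,0) p2@(2,4) p3@(3,2) -> at (0,1): 0 [-], cum=0
Step 1: p0@(1,2) p1@(0,0) p2@ESC p3@(3,3) -> at (0,1): 0 [-], cum=0
Step 2: p0@ESC p1@(0,1) p2@ESC p3@ESC -> at (0,1): 1 [p1], cum=1
Step 3: p0@ESC p1@ESC p2@ESC p3@ESC -> at (0,1): 0 [-], cum=1
Total visits = 1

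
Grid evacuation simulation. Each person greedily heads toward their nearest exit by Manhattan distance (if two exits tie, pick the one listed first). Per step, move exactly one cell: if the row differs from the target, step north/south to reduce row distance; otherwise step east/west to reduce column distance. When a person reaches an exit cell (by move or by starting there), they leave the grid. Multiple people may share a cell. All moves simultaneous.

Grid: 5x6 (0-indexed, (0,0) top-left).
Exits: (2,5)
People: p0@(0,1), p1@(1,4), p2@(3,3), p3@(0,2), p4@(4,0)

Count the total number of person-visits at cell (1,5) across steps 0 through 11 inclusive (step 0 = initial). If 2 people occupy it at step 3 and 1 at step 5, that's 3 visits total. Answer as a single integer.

Answer: 0

Derivation:
Step 0: p0@(0,1) p1@(1,4) p2@(3,3) p3@(0,2) p4@(4,0) -> at (1,5): 0 [-], cum=0
Step 1: p0@(1,1) p1@(2,4) p2@(2,3) p3@(1,2) p4@(3,0) -> at (1,5): 0 [-], cum=0
Step 2: p0@(2,1) p1@ESC p2@(2,4) p3@(2,2) p4@(2,0) -> at (1,5): 0 [-], cum=0
Step 3: p0@(2,2) p1@ESC p2@ESC p3@(2,3) p4@(2,1) -> at (1,5): 0 [-], cum=0
Step 4: p0@(2,3) p1@ESC p2@ESC p3@(2,4) p4@(2,2) -> at (1,5): 0 [-], cum=0
Step 5: p0@(2,4) p1@ESC p2@ESC p3@ESC p4@(2,3) -> at (1,5): 0 [-], cum=0
Step 6: p0@ESC p1@ESC p2@ESC p3@ESC p4@(2,4) -> at (1,5): 0 [-], cum=0
Step 7: p0@ESC p1@ESC p2@ESC p3@ESC p4@ESC -> at (1,5): 0 [-], cum=0
Total visits = 0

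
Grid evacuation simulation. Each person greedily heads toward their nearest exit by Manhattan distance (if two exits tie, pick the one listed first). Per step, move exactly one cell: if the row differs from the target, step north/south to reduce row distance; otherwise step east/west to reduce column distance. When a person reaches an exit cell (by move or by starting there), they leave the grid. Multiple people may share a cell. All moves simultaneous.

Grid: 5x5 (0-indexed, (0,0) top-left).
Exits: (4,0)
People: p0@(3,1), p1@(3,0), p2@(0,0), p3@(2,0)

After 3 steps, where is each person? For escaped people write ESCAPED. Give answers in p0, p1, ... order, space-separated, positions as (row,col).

Step 1: p0:(3,1)->(4,1) | p1:(3,0)->(4,0)->EXIT | p2:(0,0)->(1,0) | p3:(2,0)->(3,0)
Step 2: p0:(4,1)->(4,0)->EXIT | p1:escaped | p2:(1,0)->(2,0) | p3:(3,0)->(4,0)->EXIT
Step 3: p0:escaped | p1:escaped | p2:(2,0)->(3,0) | p3:escaped

ESCAPED ESCAPED (3,0) ESCAPED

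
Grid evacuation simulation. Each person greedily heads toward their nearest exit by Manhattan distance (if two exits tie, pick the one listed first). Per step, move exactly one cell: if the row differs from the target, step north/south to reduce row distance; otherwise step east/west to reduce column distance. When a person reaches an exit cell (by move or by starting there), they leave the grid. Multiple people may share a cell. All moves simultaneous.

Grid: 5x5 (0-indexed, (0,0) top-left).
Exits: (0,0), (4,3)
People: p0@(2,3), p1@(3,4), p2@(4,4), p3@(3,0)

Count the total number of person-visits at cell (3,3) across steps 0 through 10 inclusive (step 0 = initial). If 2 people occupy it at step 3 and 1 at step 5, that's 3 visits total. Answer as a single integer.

Answer: 1

Derivation:
Step 0: p0@(2,3) p1@(3,4) p2@(4,4) p3@(3,0) -> at (3,3): 0 [-], cum=0
Step 1: p0@(3,3) p1@(4,4) p2@ESC p3@(2,0) -> at (3,3): 1 [p0], cum=1
Step 2: p0@ESC p1@ESC p2@ESC p3@(1,0) -> at (3,3): 0 [-], cum=1
Step 3: p0@ESC p1@ESC p2@ESC p3@ESC -> at (3,3): 0 [-], cum=1
Total visits = 1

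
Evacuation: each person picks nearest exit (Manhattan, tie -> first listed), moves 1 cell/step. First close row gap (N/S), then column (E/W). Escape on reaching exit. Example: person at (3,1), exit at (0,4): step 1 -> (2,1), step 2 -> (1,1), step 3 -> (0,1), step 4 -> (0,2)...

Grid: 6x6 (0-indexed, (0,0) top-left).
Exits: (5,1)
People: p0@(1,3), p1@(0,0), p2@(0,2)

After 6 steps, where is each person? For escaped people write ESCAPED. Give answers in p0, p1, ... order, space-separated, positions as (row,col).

Step 1: p0:(1,3)->(2,3) | p1:(0,0)->(1,0) | p2:(0,2)->(1,2)
Step 2: p0:(2,3)->(3,3) | p1:(1,0)->(2,0) | p2:(1,2)->(2,2)
Step 3: p0:(3,3)->(4,3) | p1:(2,0)->(3,0) | p2:(2,2)->(3,2)
Step 4: p0:(4,3)->(5,3) | p1:(3,0)->(4,0) | p2:(3,2)->(4,2)
Step 5: p0:(5,3)->(5,2) | p1:(4,0)->(5,0) | p2:(4,2)->(5,2)
Step 6: p0:(5,2)->(5,1)->EXIT | p1:(5,0)->(5,1)->EXIT | p2:(5,2)->(5,1)->EXIT

ESCAPED ESCAPED ESCAPED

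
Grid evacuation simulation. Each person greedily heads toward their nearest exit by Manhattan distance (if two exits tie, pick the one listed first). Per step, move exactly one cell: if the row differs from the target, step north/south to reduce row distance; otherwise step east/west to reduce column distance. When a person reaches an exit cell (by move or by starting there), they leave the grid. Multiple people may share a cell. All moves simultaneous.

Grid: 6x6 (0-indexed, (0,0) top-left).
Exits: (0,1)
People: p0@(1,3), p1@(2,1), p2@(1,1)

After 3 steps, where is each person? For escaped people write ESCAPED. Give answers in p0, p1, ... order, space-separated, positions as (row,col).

Step 1: p0:(1,3)->(0,3) | p1:(2,1)->(1,1) | p2:(1,1)->(0,1)->EXIT
Step 2: p0:(0,3)->(0,2) | p1:(1,1)->(0,1)->EXIT | p2:escaped
Step 3: p0:(0,2)->(0,1)->EXIT | p1:escaped | p2:escaped

ESCAPED ESCAPED ESCAPED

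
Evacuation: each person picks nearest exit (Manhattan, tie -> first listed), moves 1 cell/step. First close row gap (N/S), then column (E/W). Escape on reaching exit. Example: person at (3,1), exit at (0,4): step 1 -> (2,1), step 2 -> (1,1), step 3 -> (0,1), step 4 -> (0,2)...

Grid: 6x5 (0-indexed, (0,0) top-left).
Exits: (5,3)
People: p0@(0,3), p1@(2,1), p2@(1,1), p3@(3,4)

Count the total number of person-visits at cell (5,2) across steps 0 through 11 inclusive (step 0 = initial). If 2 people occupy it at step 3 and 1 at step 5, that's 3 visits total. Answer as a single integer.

Answer: 2

Derivation:
Step 0: p0@(0,3) p1@(2,1) p2@(1,1) p3@(3,4) -> at (5,2): 0 [-], cum=0
Step 1: p0@(1,3) p1@(3,1) p2@(2,1) p3@(4,4) -> at (5,2): 0 [-], cum=0
Step 2: p0@(2,3) p1@(4,1) p2@(3,1) p3@(5,4) -> at (5,2): 0 [-], cum=0
Step 3: p0@(3,3) p1@(5,1) p2@(4,1) p3@ESC -> at (5,2): 0 [-], cum=0
Step 4: p0@(4,3) p1@(5,2) p2@(5,1) p3@ESC -> at (5,2): 1 [p1], cum=1
Step 5: p0@ESC p1@ESC p2@(5,2) p3@ESC -> at (5,2): 1 [p2], cum=2
Step 6: p0@ESC p1@ESC p2@ESC p3@ESC -> at (5,2): 0 [-], cum=2
Total visits = 2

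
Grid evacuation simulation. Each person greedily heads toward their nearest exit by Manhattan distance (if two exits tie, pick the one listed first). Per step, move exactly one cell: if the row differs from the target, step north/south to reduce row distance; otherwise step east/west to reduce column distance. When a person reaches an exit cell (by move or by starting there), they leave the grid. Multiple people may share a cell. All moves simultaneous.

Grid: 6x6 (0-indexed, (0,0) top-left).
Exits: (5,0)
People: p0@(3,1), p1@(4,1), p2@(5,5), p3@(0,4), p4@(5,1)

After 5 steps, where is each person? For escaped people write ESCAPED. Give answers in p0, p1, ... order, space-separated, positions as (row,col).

Step 1: p0:(3,1)->(4,1) | p1:(4,1)->(5,1) | p2:(5,5)->(5,4) | p3:(0,4)->(1,4) | p4:(5,1)->(5,0)->EXIT
Step 2: p0:(4,1)->(5,1) | p1:(5,1)->(5,0)->EXIT | p2:(5,4)->(5,3) | p3:(1,4)->(2,4) | p4:escaped
Step 3: p0:(5,1)->(5,0)->EXIT | p1:escaped | p2:(5,3)->(5,2) | p3:(2,4)->(3,4) | p4:escaped
Step 4: p0:escaped | p1:escaped | p2:(5,2)->(5,1) | p3:(3,4)->(4,4) | p4:escaped
Step 5: p0:escaped | p1:escaped | p2:(5,1)->(5,0)->EXIT | p3:(4,4)->(5,4) | p4:escaped

ESCAPED ESCAPED ESCAPED (5,4) ESCAPED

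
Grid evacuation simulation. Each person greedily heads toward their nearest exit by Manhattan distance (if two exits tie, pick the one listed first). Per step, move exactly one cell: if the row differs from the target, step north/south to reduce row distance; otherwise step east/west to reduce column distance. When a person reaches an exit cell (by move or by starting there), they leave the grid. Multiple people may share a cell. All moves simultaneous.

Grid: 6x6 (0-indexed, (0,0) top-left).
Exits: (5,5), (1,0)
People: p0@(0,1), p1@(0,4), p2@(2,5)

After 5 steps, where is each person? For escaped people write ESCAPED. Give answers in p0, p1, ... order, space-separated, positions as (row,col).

Step 1: p0:(0,1)->(1,1) | p1:(0,4)->(1,4) | p2:(2,5)->(3,5)
Step 2: p0:(1,1)->(1,0)->EXIT | p1:(1,4)->(1,3) | p2:(3,5)->(4,5)
Step 3: p0:escaped | p1:(1,3)->(1,2) | p2:(4,5)->(5,5)->EXIT
Step 4: p0:escaped | p1:(1,2)->(1,1) | p2:escaped
Step 5: p0:escaped | p1:(1,1)->(1,0)->EXIT | p2:escaped

ESCAPED ESCAPED ESCAPED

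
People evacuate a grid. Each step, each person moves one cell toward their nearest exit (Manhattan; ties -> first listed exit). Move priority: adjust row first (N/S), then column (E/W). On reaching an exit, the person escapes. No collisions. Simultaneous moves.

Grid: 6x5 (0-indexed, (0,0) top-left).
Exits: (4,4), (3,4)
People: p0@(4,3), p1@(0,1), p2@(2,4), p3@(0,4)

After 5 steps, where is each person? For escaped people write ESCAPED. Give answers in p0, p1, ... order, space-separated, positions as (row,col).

Step 1: p0:(4,3)->(4,4)->EXIT | p1:(0,1)->(1,1) | p2:(2,4)->(3,4)->EXIT | p3:(0,4)->(1,4)
Step 2: p0:escaped | p1:(1,1)->(2,1) | p2:escaped | p3:(1,4)->(2,4)
Step 3: p0:escaped | p1:(2,1)->(3,1) | p2:escaped | p3:(2,4)->(3,4)->EXIT
Step 4: p0:escaped | p1:(3,1)->(3,2) | p2:escaped | p3:escaped
Step 5: p0:escaped | p1:(3,2)->(3,3) | p2:escaped | p3:escaped

ESCAPED (3,3) ESCAPED ESCAPED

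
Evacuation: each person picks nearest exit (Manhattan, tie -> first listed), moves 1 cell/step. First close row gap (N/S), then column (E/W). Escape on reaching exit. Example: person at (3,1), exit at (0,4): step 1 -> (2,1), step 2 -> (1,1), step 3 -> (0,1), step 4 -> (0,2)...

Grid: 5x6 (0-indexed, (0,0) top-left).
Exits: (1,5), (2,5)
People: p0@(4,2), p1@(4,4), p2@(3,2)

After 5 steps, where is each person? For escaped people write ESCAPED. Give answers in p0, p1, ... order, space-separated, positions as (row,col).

Step 1: p0:(4,2)->(3,2) | p1:(4,4)->(3,4) | p2:(3,2)->(2,2)
Step 2: p0:(3,2)->(2,2) | p1:(3,4)->(2,4) | p2:(2,2)->(2,3)
Step 3: p0:(2,2)->(2,3) | p1:(2,4)->(2,5)->EXIT | p2:(2,3)->(2,4)
Step 4: p0:(2,3)->(2,4) | p1:escaped | p2:(2,4)->(2,5)->EXIT
Step 5: p0:(2,4)->(2,5)->EXIT | p1:escaped | p2:escaped

ESCAPED ESCAPED ESCAPED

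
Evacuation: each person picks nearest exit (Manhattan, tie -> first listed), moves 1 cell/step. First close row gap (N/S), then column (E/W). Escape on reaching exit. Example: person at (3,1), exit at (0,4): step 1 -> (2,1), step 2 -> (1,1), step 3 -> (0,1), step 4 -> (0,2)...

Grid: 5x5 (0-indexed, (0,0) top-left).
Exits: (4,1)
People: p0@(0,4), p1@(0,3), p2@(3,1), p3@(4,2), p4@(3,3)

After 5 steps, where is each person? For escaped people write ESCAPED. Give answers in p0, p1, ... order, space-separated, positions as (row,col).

Step 1: p0:(0,4)->(1,4) | p1:(0,3)->(1,3) | p2:(3,1)->(4,1)->EXIT | p3:(4,2)->(4,1)->EXIT | p4:(3,3)->(4,3)
Step 2: p0:(1,4)->(2,4) | p1:(1,3)->(2,3) | p2:escaped | p3:escaped | p4:(4,3)->(4,2)
Step 3: p0:(2,4)->(3,4) | p1:(2,3)->(3,3) | p2:escaped | p3:escaped | p4:(4,2)->(4,1)->EXIT
Step 4: p0:(3,4)->(4,4) | p1:(3,3)->(4,3) | p2:escaped | p3:escaped | p4:escaped
Step 5: p0:(4,4)->(4,3) | p1:(4,3)->(4,2) | p2:escaped | p3:escaped | p4:escaped

(4,3) (4,2) ESCAPED ESCAPED ESCAPED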